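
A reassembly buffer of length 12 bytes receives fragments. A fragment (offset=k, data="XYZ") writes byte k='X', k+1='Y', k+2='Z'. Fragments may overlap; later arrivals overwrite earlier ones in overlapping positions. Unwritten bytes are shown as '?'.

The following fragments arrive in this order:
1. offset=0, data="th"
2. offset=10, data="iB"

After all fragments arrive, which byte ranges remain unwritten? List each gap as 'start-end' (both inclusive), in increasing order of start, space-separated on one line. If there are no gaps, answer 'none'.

Fragment 1: offset=0 len=2
Fragment 2: offset=10 len=2
Gaps: 2-9

Answer: 2-9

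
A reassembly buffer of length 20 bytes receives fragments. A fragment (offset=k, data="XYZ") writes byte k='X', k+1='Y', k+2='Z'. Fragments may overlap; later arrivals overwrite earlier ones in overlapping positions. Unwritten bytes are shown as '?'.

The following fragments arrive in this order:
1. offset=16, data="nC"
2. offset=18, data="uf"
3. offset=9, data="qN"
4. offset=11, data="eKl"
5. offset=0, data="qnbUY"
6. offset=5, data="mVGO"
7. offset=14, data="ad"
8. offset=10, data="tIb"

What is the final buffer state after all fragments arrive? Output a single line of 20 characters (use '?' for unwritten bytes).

Fragment 1: offset=16 data="nC" -> buffer=????????????????nC??
Fragment 2: offset=18 data="uf" -> buffer=????????????????nCuf
Fragment 3: offset=9 data="qN" -> buffer=?????????qN?????nCuf
Fragment 4: offset=11 data="eKl" -> buffer=?????????qNeKl??nCuf
Fragment 5: offset=0 data="qnbUY" -> buffer=qnbUY????qNeKl??nCuf
Fragment 6: offset=5 data="mVGO" -> buffer=qnbUYmVGOqNeKl??nCuf
Fragment 7: offset=14 data="ad" -> buffer=qnbUYmVGOqNeKladnCuf
Fragment 8: offset=10 data="tIb" -> buffer=qnbUYmVGOqtIbladnCuf

Answer: qnbUYmVGOqtIbladnCuf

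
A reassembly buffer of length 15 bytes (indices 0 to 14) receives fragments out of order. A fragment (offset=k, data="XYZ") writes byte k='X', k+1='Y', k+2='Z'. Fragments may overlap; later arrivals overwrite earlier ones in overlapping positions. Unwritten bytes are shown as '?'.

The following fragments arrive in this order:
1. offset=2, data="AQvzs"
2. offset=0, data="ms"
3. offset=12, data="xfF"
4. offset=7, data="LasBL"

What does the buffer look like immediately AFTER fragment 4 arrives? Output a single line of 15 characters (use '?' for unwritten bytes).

Fragment 1: offset=2 data="AQvzs" -> buffer=??AQvzs????????
Fragment 2: offset=0 data="ms" -> buffer=msAQvzs????????
Fragment 3: offset=12 data="xfF" -> buffer=msAQvzs?????xfF
Fragment 4: offset=7 data="LasBL" -> buffer=msAQvzsLasBLxfF

Answer: msAQvzsLasBLxfF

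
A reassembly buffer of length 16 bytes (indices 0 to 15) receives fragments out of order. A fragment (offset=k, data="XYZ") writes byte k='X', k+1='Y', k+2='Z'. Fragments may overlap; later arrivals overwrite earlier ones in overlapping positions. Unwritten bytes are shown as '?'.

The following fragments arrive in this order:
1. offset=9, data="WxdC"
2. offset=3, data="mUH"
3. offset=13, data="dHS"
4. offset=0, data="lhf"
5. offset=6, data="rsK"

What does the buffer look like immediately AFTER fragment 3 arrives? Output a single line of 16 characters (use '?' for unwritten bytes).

Answer: ???mUH???WxdCdHS

Derivation:
Fragment 1: offset=9 data="WxdC" -> buffer=?????????WxdC???
Fragment 2: offset=3 data="mUH" -> buffer=???mUH???WxdC???
Fragment 3: offset=13 data="dHS" -> buffer=???mUH???WxdCdHS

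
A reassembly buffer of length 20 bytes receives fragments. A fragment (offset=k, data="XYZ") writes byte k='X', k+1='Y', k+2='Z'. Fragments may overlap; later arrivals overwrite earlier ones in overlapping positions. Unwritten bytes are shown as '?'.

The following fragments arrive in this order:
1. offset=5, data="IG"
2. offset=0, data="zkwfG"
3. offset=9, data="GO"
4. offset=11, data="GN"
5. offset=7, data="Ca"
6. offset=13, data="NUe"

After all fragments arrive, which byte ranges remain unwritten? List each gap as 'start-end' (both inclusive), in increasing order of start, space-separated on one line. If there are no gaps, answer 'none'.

Fragment 1: offset=5 len=2
Fragment 2: offset=0 len=5
Fragment 3: offset=9 len=2
Fragment 4: offset=11 len=2
Fragment 5: offset=7 len=2
Fragment 6: offset=13 len=3
Gaps: 16-19

Answer: 16-19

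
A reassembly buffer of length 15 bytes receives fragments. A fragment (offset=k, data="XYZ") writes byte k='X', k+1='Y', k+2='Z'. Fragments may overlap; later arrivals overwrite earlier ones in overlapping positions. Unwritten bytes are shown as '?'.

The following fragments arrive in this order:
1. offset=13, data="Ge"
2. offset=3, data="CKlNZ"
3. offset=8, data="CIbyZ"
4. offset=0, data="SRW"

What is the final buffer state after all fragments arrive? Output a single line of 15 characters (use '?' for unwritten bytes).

Answer: SRWCKlNZCIbyZGe

Derivation:
Fragment 1: offset=13 data="Ge" -> buffer=?????????????Ge
Fragment 2: offset=3 data="CKlNZ" -> buffer=???CKlNZ?????Ge
Fragment 3: offset=8 data="CIbyZ" -> buffer=???CKlNZCIbyZGe
Fragment 4: offset=0 data="SRW" -> buffer=SRWCKlNZCIbyZGe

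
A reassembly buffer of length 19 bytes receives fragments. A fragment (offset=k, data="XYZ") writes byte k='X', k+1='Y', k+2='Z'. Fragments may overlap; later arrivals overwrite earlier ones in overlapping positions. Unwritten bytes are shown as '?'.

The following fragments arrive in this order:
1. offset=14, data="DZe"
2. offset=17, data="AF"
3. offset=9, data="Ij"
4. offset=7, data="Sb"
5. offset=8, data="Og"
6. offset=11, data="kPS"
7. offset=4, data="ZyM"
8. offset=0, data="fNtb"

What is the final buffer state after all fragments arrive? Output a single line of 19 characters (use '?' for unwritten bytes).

Fragment 1: offset=14 data="DZe" -> buffer=??????????????DZe??
Fragment 2: offset=17 data="AF" -> buffer=??????????????DZeAF
Fragment 3: offset=9 data="Ij" -> buffer=?????????Ij???DZeAF
Fragment 4: offset=7 data="Sb" -> buffer=???????SbIj???DZeAF
Fragment 5: offset=8 data="Og" -> buffer=???????SOgj???DZeAF
Fragment 6: offset=11 data="kPS" -> buffer=???????SOgjkPSDZeAF
Fragment 7: offset=4 data="ZyM" -> buffer=????ZyMSOgjkPSDZeAF
Fragment 8: offset=0 data="fNtb" -> buffer=fNtbZyMSOgjkPSDZeAF

Answer: fNtbZyMSOgjkPSDZeAF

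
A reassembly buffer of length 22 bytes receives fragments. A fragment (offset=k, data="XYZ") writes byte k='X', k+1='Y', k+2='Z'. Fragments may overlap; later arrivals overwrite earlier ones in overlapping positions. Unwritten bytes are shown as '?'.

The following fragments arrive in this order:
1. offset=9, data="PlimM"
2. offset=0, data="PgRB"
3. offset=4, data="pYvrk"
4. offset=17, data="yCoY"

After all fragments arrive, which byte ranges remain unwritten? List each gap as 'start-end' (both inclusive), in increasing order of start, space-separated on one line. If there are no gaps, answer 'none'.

Fragment 1: offset=9 len=5
Fragment 2: offset=0 len=4
Fragment 3: offset=4 len=5
Fragment 4: offset=17 len=4
Gaps: 14-16 21-21

Answer: 14-16 21-21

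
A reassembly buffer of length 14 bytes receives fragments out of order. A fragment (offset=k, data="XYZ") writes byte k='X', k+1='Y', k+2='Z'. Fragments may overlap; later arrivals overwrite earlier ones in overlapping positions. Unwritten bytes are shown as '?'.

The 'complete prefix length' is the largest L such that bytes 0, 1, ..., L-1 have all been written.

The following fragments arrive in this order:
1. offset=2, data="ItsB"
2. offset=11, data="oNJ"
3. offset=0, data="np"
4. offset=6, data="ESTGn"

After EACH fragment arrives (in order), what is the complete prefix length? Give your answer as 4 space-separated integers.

Answer: 0 0 6 14

Derivation:
Fragment 1: offset=2 data="ItsB" -> buffer=??ItsB???????? -> prefix_len=0
Fragment 2: offset=11 data="oNJ" -> buffer=??ItsB?????oNJ -> prefix_len=0
Fragment 3: offset=0 data="np" -> buffer=npItsB?????oNJ -> prefix_len=6
Fragment 4: offset=6 data="ESTGn" -> buffer=npItsBESTGnoNJ -> prefix_len=14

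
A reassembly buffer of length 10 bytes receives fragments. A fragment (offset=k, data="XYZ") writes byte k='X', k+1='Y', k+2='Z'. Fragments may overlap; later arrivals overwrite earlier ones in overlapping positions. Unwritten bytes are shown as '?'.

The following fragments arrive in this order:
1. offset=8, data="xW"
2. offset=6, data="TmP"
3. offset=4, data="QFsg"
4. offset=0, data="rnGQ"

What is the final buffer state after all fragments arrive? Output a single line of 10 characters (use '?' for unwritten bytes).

Answer: rnGQQFsgPW

Derivation:
Fragment 1: offset=8 data="xW" -> buffer=????????xW
Fragment 2: offset=6 data="TmP" -> buffer=??????TmPW
Fragment 3: offset=4 data="QFsg" -> buffer=????QFsgPW
Fragment 4: offset=0 data="rnGQ" -> buffer=rnGQQFsgPW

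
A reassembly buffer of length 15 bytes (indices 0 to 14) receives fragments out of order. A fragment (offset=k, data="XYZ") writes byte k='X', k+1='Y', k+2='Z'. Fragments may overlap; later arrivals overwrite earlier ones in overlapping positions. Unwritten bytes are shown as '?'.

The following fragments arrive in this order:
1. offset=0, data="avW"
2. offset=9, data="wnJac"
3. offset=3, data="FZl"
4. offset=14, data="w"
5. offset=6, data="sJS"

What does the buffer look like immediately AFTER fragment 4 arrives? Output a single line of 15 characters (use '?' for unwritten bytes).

Fragment 1: offset=0 data="avW" -> buffer=avW????????????
Fragment 2: offset=9 data="wnJac" -> buffer=avW??????wnJac?
Fragment 3: offset=3 data="FZl" -> buffer=avWFZl???wnJac?
Fragment 4: offset=14 data="w" -> buffer=avWFZl???wnJacw

Answer: avWFZl???wnJacw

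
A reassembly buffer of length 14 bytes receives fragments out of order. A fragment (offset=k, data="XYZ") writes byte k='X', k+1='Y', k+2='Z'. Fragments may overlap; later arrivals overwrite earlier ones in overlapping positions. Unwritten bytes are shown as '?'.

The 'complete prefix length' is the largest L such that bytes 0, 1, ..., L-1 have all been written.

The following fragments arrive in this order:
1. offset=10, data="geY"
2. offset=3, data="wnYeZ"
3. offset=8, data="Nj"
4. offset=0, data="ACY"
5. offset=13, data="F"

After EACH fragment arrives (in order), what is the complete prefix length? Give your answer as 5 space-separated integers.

Fragment 1: offset=10 data="geY" -> buffer=??????????geY? -> prefix_len=0
Fragment 2: offset=3 data="wnYeZ" -> buffer=???wnYeZ??geY? -> prefix_len=0
Fragment 3: offset=8 data="Nj" -> buffer=???wnYeZNjgeY? -> prefix_len=0
Fragment 4: offset=0 data="ACY" -> buffer=ACYwnYeZNjgeY? -> prefix_len=13
Fragment 5: offset=13 data="F" -> buffer=ACYwnYeZNjgeYF -> prefix_len=14

Answer: 0 0 0 13 14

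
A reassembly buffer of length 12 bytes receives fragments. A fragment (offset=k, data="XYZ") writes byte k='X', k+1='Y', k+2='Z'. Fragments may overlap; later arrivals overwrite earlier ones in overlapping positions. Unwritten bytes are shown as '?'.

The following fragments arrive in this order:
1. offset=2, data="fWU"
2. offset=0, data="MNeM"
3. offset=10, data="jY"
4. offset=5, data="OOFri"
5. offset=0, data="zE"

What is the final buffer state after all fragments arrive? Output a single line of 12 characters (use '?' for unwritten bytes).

Answer: zEeMUOOFrijY

Derivation:
Fragment 1: offset=2 data="fWU" -> buffer=??fWU???????
Fragment 2: offset=0 data="MNeM" -> buffer=MNeMU???????
Fragment 3: offset=10 data="jY" -> buffer=MNeMU?????jY
Fragment 4: offset=5 data="OOFri" -> buffer=MNeMUOOFrijY
Fragment 5: offset=0 data="zE" -> buffer=zEeMUOOFrijY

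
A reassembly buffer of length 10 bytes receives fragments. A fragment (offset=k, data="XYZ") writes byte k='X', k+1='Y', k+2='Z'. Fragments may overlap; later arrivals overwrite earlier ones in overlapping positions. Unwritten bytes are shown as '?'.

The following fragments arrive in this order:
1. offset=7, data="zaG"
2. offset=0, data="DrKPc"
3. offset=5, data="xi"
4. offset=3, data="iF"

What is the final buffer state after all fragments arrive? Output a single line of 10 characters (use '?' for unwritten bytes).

Fragment 1: offset=7 data="zaG" -> buffer=???????zaG
Fragment 2: offset=0 data="DrKPc" -> buffer=DrKPc??zaG
Fragment 3: offset=5 data="xi" -> buffer=DrKPcxizaG
Fragment 4: offset=3 data="iF" -> buffer=DrKiFxizaG

Answer: DrKiFxizaG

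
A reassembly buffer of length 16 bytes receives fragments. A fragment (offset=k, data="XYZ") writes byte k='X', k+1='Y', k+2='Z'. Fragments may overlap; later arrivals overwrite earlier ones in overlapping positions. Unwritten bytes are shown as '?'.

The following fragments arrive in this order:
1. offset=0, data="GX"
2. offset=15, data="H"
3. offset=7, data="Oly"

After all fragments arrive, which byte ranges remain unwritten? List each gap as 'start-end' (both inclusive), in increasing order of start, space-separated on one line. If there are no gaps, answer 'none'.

Fragment 1: offset=0 len=2
Fragment 2: offset=15 len=1
Fragment 3: offset=7 len=3
Gaps: 2-6 10-14

Answer: 2-6 10-14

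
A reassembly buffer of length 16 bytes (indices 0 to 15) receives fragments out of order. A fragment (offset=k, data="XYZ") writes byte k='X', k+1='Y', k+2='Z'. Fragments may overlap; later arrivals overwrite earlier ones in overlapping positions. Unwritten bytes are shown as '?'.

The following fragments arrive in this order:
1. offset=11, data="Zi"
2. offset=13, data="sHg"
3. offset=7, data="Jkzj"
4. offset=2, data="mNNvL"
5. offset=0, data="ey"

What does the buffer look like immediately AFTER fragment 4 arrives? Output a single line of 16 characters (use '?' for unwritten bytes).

Answer: ??mNNvLJkzjZisHg

Derivation:
Fragment 1: offset=11 data="Zi" -> buffer=???????????Zi???
Fragment 2: offset=13 data="sHg" -> buffer=???????????ZisHg
Fragment 3: offset=7 data="Jkzj" -> buffer=???????JkzjZisHg
Fragment 4: offset=2 data="mNNvL" -> buffer=??mNNvLJkzjZisHg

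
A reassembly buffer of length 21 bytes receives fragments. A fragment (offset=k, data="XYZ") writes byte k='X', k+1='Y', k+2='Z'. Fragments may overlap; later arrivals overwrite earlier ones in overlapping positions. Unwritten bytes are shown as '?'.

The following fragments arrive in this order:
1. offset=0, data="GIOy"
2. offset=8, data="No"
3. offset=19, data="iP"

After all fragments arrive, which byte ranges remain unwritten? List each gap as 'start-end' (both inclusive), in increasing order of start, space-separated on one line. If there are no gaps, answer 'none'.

Fragment 1: offset=0 len=4
Fragment 2: offset=8 len=2
Fragment 3: offset=19 len=2
Gaps: 4-7 10-18

Answer: 4-7 10-18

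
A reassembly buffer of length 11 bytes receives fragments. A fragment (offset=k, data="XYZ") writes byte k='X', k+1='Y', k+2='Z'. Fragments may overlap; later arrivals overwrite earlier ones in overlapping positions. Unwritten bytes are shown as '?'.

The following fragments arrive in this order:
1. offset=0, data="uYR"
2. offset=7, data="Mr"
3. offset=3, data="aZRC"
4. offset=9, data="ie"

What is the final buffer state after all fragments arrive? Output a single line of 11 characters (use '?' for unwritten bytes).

Fragment 1: offset=0 data="uYR" -> buffer=uYR????????
Fragment 2: offset=7 data="Mr" -> buffer=uYR????Mr??
Fragment 3: offset=3 data="aZRC" -> buffer=uYRaZRCMr??
Fragment 4: offset=9 data="ie" -> buffer=uYRaZRCMrie

Answer: uYRaZRCMrie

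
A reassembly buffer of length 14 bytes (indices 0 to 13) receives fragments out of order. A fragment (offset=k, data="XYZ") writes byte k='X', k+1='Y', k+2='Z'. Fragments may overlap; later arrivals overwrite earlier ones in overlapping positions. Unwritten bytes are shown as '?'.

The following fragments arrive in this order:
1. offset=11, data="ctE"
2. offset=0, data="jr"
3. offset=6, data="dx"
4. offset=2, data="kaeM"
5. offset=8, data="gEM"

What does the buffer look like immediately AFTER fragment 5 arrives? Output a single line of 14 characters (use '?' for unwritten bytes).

Answer: jrkaeMdxgEMctE

Derivation:
Fragment 1: offset=11 data="ctE" -> buffer=???????????ctE
Fragment 2: offset=0 data="jr" -> buffer=jr?????????ctE
Fragment 3: offset=6 data="dx" -> buffer=jr????dx???ctE
Fragment 4: offset=2 data="kaeM" -> buffer=jrkaeMdx???ctE
Fragment 5: offset=8 data="gEM" -> buffer=jrkaeMdxgEMctE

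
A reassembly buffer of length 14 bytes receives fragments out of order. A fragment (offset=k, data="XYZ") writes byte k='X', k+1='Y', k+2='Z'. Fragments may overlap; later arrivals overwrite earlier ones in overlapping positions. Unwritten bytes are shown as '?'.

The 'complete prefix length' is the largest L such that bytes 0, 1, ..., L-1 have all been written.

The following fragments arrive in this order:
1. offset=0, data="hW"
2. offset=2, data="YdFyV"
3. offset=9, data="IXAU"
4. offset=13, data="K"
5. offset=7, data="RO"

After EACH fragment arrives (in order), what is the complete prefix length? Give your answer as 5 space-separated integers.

Fragment 1: offset=0 data="hW" -> buffer=hW???????????? -> prefix_len=2
Fragment 2: offset=2 data="YdFyV" -> buffer=hWYdFyV??????? -> prefix_len=7
Fragment 3: offset=9 data="IXAU" -> buffer=hWYdFyV??IXAU? -> prefix_len=7
Fragment 4: offset=13 data="K" -> buffer=hWYdFyV??IXAUK -> prefix_len=7
Fragment 5: offset=7 data="RO" -> buffer=hWYdFyVROIXAUK -> prefix_len=14

Answer: 2 7 7 7 14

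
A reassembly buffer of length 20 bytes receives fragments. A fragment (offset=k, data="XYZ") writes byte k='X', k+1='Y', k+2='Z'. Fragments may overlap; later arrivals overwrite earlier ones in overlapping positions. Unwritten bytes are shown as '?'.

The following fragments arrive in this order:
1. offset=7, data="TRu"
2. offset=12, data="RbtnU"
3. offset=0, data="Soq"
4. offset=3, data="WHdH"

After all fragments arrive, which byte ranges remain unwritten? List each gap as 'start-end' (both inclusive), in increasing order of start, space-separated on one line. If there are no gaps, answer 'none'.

Fragment 1: offset=7 len=3
Fragment 2: offset=12 len=5
Fragment 3: offset=0 len=3
Fragment 4: offset=3 len=4
Gaps: 10-11 17-19

Answer: 10-11 17-19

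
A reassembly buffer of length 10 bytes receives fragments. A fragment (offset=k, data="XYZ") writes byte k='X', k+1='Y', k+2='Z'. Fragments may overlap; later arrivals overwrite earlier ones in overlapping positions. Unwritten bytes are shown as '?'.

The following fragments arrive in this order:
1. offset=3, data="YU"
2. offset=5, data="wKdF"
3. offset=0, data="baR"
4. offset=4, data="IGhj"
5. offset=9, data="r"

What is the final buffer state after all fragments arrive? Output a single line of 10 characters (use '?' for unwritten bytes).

Answer: baRYIGhjFr

Derivation:
Fragment 1: offset=3 data="YU" -> buffer=???YU?????
Fragment 2: offset=5 data="wKdF" -> buffer=???YUwKdF?
Fragment 3: offset=0 data="baR" -> buffer=baRYUwKdF?
Fragment 4: offset=4 data="IGhj" -> buffer=baRYIGhjF?
Fragment 5: offset=9 data="r" -> buffer=baRYIGhjFr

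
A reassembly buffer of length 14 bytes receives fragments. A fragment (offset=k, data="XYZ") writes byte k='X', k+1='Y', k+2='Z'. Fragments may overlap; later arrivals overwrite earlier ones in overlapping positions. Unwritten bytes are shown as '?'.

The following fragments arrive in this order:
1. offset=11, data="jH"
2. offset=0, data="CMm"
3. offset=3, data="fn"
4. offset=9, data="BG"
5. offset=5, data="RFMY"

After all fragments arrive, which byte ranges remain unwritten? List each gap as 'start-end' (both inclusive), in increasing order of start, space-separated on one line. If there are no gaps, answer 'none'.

Answer: 13-13

Derivation:
Fragment 1: offset=11 len=2
Fragment 2: offset=0 len=3
Fragment 3: offset=3 len=2
Fragment 4: offset=9 len=2
Fragment 5: offset=5 len=4
Gaps: 13-13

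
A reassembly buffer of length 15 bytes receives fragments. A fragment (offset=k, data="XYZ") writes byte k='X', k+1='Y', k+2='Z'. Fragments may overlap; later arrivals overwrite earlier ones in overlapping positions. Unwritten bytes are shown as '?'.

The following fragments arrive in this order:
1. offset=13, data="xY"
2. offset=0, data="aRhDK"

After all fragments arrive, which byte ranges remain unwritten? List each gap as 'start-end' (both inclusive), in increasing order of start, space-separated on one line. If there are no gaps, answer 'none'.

Fragment 1: offset=13 len=2
Fragment 2: offset=0 len=5
Gaps: 5-12

Answer: 5-12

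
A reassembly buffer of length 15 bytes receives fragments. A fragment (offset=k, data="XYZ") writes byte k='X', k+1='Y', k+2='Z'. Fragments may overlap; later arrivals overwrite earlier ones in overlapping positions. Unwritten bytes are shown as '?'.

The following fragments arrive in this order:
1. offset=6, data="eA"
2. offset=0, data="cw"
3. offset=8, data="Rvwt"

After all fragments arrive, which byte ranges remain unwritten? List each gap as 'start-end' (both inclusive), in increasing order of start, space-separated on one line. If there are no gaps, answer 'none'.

Answer: 2-5 12-14

Derivation:
Fragment 1: offset=6 len=2
Fragment 2: offset=0 len=2
Fragment 3: offset=8 len=4
Gaps: 2-5 12-14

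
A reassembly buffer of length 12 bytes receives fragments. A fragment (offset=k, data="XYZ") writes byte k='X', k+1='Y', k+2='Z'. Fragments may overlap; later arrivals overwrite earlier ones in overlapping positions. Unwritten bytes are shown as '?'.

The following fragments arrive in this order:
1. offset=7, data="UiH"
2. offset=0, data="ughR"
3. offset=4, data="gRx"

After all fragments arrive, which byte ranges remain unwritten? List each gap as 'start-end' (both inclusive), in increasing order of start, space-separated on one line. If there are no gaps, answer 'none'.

Fragment 1: offset=7 len=3
Fragment 2: offset=0 len=4
Fragment 3: offset=4 len=3
Gaps: 10-11

Answer: 10-11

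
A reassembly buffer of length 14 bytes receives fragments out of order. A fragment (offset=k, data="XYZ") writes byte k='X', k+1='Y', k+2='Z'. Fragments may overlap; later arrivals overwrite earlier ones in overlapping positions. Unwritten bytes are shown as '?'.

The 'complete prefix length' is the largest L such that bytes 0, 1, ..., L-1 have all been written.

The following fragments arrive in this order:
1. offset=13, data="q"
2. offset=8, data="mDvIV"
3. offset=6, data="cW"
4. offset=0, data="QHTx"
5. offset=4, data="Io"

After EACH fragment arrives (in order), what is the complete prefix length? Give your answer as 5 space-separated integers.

Fragment 1: offset=13 data="q" -> buffer=?????????????q -> prefix_len=0
Fragment 2: offset=8 data="mDvIV" -> buffer=????????mDvIVq -> prefix_len=0
Fragment 3: offset=6 data="cW" -> buffer=??????cWmDvIVq -> prefix_len=0
Fragment 4: offset=0 data="QHTx" -> buffer=QHTx??cWmDvIVq -> prefix_len=4
Fragment 5: offset=4 data="Io" -> buffer=QHTxIocWmDvIVq -> prefix_len=14

Answer: 0 0 0 4 14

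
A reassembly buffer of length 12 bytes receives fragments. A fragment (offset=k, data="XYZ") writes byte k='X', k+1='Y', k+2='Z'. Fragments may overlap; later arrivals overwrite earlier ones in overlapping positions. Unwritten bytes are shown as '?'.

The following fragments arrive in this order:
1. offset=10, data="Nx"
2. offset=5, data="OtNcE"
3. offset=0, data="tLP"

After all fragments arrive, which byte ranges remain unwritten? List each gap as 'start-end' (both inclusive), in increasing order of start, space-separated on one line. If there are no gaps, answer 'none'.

Answer: 3-4

Derivation:
Fragment 1: offset=10 len=2
Fragment 2: offset=5 len=5
Fragment 3: offset=0 len=3
Gaps: 3-4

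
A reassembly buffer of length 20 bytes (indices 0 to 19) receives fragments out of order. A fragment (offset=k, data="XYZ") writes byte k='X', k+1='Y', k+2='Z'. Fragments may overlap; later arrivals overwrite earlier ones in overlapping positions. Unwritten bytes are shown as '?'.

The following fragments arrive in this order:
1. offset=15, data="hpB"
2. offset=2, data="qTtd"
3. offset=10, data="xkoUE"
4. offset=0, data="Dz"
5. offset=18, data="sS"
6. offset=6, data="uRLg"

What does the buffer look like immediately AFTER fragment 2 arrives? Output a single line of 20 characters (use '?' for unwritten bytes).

Answer: ??qTtd?????????hpB??

Derivation:
Fragment 1: offset=15 data="hpB" -> buffer=???????????????hpB??
Fragment 2: offset=2 data="qTtd" -> buffer=??qTtd?????????hpB??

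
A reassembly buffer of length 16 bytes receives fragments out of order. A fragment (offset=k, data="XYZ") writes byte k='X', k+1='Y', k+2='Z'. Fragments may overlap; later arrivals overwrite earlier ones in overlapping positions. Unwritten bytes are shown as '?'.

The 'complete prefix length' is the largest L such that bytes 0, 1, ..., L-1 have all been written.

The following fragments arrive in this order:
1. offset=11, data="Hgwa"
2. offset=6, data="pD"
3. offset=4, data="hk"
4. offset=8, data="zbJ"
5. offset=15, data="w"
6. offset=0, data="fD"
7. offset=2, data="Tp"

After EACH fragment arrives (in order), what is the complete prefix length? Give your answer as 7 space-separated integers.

Fragment 1: offset=11 data="Hgwa" -> buffer=???????????Hgwa? -> prefix_len=0
Fragment 2: offset=6 data="pD" -> buffer=??????pD???Hgwa? -> prefix_len=0
Fragment 3: offset=4 data="hk" -> buffer=????hkpD???Hgwa? -> prefix_len=0
Fragment 4: offset=8 data="zbJ" -> buffer=????hkpDzbJHgwa? -> prefix_len=0
Fragment 5: offset=15 data="w" -> buffer=????hkpDzbJHgwaw -> prefix_len=0
Fragment 6: offset=0 data="fD" -> buffer=fD??hkpDzbJHgwaw -> prefix_len=2
Fragment 7: offset=2 data="Tp" -> buffer=fDTphkpDzbJHgwaw -> prefix_len=16

Answer: 0 0 0 0 0 2 16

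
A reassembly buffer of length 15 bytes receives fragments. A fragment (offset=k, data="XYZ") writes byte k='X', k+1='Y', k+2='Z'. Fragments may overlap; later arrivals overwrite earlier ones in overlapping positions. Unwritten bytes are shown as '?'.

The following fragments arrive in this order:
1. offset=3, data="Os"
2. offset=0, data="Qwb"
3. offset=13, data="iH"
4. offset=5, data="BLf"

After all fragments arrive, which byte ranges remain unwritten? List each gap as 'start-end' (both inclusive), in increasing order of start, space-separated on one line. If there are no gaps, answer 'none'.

Answer: 8-12

Derivation:
Fragment 1: offset=3 len=2
Fragment 2: offset=0 len=3
Fragment 3: offset=13 len=2
Fragment 4: offset=5 len=3
Gaps: 8-12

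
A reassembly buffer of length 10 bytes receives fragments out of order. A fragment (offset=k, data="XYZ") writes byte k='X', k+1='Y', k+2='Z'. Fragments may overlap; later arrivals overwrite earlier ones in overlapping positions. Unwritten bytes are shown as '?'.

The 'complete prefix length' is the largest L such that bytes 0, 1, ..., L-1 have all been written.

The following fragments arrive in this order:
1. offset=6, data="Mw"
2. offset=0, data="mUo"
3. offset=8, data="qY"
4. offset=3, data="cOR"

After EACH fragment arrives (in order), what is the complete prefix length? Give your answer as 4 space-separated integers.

Answer: 0 3 3 10

Derivation:
Fragment 1: offset=6 data="Mw" -> buffer=??????Mw?? -> prefix_len=0
Fragment 2: offset=0 data="mUo" -> buffer=mUo???Mw?? -> prefix_len=3
Fragment 3: offset=8 data="qY" -> buffer=mUo???MwqY -> prefix_len=3
Fragment 4: offset=3 data="cOR" -> buffer=mUocORMwqY -> prefix_len=10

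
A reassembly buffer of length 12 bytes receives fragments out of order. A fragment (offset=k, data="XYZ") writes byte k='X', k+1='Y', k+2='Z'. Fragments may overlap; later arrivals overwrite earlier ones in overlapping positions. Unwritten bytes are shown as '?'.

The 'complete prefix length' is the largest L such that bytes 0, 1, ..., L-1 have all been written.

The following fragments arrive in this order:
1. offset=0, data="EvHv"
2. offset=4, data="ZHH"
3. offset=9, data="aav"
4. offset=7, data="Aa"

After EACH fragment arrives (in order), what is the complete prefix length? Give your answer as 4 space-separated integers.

Answer: 4 7 7 12

Derivation:
Fragment 1: offset=0 data="EvHv" -> buffer=EvHv???????? -> prefix_len=4
Fragment 2: offset=4 data="ZHH" -> buffer=EvHvZHH????? -> prefix_len=7
Fragment 3: offset=9 data="aav" -> buffer=EvHvZHH??aav -> prefix_len=7
Fragment 4: offset=7 data="Aa" -> buffer=EvHvZHHAaaav -> prefix_len=12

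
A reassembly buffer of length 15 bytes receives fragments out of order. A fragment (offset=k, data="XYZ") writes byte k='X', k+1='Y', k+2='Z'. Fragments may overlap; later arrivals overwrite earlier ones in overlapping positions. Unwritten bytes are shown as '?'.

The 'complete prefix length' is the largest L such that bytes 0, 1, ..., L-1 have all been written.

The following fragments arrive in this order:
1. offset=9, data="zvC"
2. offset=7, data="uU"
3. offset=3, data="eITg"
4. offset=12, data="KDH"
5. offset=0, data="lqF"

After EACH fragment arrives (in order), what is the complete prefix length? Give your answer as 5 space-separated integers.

Answer: 0 0 0 0 15

Derivation:
Fragment 1: offset=9 data="zvC" -> buffer=?????????zvC??? -> prefix_len=0
Fragment 2: offset=7 data="uU" -> buffer=???????uUzvC??? -> prefix_len=0
Fragment 3: offset=3 data="eITg" -> buffer=???eITguUzvC??? -> prefix_len=0
Fragment 4: offset=12 data="KDH" -> buffer=???eITguUzvCKDH -> prefix_len=0
Fragment 5: offset=0 data="lqF" -> buffer=lqFeITguUzvCKDH -> prefix_len=15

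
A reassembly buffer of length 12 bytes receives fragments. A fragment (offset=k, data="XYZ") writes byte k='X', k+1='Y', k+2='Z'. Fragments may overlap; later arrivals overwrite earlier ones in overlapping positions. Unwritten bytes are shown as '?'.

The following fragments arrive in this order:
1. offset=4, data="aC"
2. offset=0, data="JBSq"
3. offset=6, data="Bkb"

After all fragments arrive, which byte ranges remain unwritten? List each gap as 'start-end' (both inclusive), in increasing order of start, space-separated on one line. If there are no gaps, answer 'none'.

Answer: 9-11

Derivation:
Fragment 1: offset=4 len=2
Fragment 2: offset=0 len=4
Fragment 3: offset=6 len=3
Gaps: 9-11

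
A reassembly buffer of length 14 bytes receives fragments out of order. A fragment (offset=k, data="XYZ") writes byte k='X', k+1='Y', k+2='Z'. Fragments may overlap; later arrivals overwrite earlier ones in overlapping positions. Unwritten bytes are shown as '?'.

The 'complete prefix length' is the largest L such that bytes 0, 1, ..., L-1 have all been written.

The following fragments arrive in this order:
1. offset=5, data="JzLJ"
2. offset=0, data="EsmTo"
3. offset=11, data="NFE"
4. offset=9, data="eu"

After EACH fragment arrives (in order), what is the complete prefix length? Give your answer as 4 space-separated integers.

Fragment 1: offset=5 data="JzLJ" -> buffer=?????JzLJ????? -> prefix_len=0
Fragment 2: offset=0 data="EsmTo" -> buffer=EsmToJzLJ????? -> prefix_len=9
Fragment 3: offset=11 data="NFE" -> buffer=EsmToJzLJ??NFE -> prefix_len=9
Fragment 4: offset=9 data="eu" -> buffer=EsmToJzLJeuNFE -> prefix_len=14

Answer: 0 9 9 14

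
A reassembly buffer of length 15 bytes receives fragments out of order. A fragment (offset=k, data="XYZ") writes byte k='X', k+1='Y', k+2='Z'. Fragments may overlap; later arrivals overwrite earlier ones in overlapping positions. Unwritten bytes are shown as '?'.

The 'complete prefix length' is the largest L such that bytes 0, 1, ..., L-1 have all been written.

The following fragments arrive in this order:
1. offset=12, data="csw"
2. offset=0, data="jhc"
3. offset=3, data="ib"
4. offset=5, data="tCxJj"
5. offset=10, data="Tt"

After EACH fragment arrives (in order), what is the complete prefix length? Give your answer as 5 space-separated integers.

Fragment 1: offset=12 data="csw" -> buffer=????????????csw -> prefix_len=0
Fragment 2: offset=0 data="jhc" -> buffer=jhc?????????csw -> prefix_len=3
Fragment 3: offset=3 data="ib" -> buffer=jhcib???????csw -> prefix_len=5
Fragment 4: offset=5 data="tCxJj" -> buffer=jhcibtCxJj??csw -> prefix_len=10
Fragment 5: offset=10 data="Tt" -> buffer=jhcibtCxJjTtcsw -> prefix_len=15

Answer: 0 3 5 10 15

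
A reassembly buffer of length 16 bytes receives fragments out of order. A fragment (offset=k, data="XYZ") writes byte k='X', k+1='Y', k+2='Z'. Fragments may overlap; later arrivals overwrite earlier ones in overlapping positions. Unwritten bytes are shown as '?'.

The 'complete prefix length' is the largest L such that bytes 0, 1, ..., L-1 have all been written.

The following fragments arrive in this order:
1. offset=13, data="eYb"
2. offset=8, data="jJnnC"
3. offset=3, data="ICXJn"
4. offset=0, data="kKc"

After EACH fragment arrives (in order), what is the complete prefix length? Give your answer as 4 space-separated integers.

Fragment 1: offset=13 data="eYb" -> buffer=?????????????eYb -> prefix_len=0
Fragment 2: offset=8 data="jJnnC" -> buffer=????????jJnnCeYb -> prefix_len=0
Fragment 3: offset=3 data="ICXJn" -> buffer=???ICXJnjJnnCeYb -> prefix_len=0
Fragment 4: offset=0 data="kKc" -> buffer=kKcICXJnjJnnCeYb -> prefix_len=16

Answer: 0 0 0 16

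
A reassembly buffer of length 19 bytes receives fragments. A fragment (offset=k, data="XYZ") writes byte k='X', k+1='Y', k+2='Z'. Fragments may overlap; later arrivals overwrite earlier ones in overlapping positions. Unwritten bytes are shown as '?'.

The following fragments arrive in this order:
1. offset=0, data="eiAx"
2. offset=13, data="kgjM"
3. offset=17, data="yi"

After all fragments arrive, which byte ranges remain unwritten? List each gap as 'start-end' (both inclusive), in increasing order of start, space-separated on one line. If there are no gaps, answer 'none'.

Fragment 1: offset=0 len=4
Fragment 2: offset=13 len=4
Fragment 3: offset=17 len=2
Gaps: 4-12

Answer: 4-12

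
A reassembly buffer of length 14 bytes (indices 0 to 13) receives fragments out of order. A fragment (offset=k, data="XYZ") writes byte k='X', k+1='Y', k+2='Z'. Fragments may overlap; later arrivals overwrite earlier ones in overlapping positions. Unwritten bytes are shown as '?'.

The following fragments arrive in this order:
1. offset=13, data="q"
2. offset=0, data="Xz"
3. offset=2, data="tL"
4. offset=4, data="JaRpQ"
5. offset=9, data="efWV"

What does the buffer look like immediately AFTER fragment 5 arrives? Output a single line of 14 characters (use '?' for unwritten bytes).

Fragment 1: offset=13 data="q" -> buffer=?????????????q
Fragment 2: offset=0 data="Xz" -> buffer=Xz???????????q
Fragment 3: offset=2 data="tL" -> buffer=XztL?????????q
Fragment 4: offset=4 data="JaRpQ" -> buffer=XztLJaRpQ????q
Fragment 5: offset=9 data="efWV" -> buffer=XztLJaRpQefWVq

Answer: XztLJaRpQefWVq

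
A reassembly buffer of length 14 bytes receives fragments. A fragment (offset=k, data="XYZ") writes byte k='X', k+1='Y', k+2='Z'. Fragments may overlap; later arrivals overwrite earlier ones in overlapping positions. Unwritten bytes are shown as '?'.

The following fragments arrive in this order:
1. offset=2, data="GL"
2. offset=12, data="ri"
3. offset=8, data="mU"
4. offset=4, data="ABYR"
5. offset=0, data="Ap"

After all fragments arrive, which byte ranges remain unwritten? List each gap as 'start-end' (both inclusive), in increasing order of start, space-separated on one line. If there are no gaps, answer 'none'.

Fragment 1: offset=2 len=2
Fragment 2: offset=12 len=2
Fragment 3: offset=8 len=2
Fragment 4: offset=4 len=4
Fragment 5: offset=0 len=2
Gaps: 10-11

Answer: 10-11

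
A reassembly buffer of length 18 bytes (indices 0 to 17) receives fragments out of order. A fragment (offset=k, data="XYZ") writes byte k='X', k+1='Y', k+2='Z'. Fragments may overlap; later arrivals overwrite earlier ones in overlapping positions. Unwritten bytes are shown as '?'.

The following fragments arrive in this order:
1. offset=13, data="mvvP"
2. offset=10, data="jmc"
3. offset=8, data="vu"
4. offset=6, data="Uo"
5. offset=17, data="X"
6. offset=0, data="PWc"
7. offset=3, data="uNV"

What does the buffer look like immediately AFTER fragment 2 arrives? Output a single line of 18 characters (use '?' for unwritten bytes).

Answer: ??????????jmcmvvP?

Derivation:
Fragment 1: offset=13 data="mvvP" -> buffer=?????????????mvvP?
Fragment 2: offset=10 data="jmc" -> buffer=??????????jmcmvvP?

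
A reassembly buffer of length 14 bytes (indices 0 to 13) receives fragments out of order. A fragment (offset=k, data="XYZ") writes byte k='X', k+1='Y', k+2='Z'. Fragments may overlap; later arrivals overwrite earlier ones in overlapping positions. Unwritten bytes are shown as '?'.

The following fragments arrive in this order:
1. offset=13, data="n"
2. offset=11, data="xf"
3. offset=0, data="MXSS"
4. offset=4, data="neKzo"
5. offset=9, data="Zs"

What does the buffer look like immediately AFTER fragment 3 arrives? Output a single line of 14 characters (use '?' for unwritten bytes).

Fragment 1: offset=13 data="n" -> buffer=?????????????n
Fragment 2: offset=11 data="xf" -> buffer=???????????xfn
Fragment 3: offset=0 data="MXSS" -> buffer=MXSS???????xfn

Answer: MXSS???????xfn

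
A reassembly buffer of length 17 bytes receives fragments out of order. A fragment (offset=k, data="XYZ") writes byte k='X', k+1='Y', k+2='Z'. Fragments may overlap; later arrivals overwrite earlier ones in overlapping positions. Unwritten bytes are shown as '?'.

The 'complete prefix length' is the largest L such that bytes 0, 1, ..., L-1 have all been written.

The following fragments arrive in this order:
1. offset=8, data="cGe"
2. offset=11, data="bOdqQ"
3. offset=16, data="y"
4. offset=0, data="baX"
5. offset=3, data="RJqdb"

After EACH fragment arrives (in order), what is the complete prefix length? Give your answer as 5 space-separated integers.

Answer: 0 0 0 3 17

Derivation:
Fragment 1: offset=8 data="cGe" -> buffer=????????cGe?????? -> prefix_len=0
Fragment 2: offset=11 data="bOdqQ" -> buffer=????????cGebOdqQ? -> prefix_len=0
Fragment 3: offset=16 data="y" -> buffer=????????cGebOdqQy -> prefix_len=0
Fragment 4: offset=0 data="baX" -> buffer=baX?????cGebOdqQy -> prefix_len=3
Fragment 5: offset=3 data="RJqdb" -> buffer=baXRJqdbcGebOdqQy -> prefix_len=17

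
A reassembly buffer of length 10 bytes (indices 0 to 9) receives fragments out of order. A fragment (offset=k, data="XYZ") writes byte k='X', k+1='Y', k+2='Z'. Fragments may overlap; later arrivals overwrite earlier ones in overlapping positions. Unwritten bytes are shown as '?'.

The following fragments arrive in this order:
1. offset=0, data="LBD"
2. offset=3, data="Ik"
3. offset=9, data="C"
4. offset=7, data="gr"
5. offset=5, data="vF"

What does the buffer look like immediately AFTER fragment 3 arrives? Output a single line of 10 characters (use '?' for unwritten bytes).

Answer: LBDIk????C

Derivation:
Fragment 1: offset=0 data="LBD" -> buffer=LBD???????
Fragment 2: offset=3 data="Ik" -> buffer=LBDIk?????
Fragment 3: offset=9 data="C" -> buffer=LBDIk????C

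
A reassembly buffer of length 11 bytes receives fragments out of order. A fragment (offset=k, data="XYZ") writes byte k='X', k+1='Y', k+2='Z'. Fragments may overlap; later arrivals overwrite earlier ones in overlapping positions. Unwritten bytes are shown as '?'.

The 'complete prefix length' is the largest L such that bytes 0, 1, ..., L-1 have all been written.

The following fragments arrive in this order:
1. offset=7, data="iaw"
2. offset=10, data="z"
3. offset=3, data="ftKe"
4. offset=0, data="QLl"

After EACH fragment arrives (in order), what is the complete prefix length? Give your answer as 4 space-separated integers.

Fragment 1: offset=7 data="iaw" -> buffer=???????iaw? -> prefix_len=0
Fragment 2: offset=10 data="z" -> buffer=???????iawz -> prefix_len=0
Fragment 3: offset=3 data="ftKe" -> buffer=???ftKeiawz -> prefix_len=0
Fragment 4: offset=0 data="QLl" -> buffer=QLlftKeiawz -> prefix_len=11

Answer: 0 0 0 11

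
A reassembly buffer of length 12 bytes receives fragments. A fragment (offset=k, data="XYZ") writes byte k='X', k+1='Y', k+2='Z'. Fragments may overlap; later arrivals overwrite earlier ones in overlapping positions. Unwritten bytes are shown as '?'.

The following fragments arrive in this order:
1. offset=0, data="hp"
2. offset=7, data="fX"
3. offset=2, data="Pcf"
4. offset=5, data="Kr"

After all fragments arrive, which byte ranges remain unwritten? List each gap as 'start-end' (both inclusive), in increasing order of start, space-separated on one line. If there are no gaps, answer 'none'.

Fragment 1: offset=0 len=2
Fragment 2: offset=7 len=2
Fragment 3: offset=2 len=3
Fragment 4: offset=5 len=2
Gaps: 9-11

Answer: 9-11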